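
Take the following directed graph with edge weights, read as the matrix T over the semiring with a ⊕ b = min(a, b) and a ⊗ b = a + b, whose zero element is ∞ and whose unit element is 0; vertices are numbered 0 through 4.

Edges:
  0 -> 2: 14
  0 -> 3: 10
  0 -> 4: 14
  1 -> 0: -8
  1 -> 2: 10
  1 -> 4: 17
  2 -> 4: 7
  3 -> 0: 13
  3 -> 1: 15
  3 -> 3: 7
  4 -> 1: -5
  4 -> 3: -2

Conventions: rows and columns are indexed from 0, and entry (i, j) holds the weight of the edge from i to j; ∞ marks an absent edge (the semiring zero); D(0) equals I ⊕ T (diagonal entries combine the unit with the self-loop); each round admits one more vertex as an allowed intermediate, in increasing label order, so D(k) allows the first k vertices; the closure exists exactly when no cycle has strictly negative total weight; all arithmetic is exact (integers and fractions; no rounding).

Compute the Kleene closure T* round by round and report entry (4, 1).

D(0):
  [0, ∞, 14, 10, 14]
  [-8, 0, 10, ∞, 17]
  [∞, ∞, 0, ∞, 7]
  [13, 15, ∞, 0, ∞]
  [∞, -5, ∞, -2, 0]
D(1):
  [0, ∞, 14, 10, 14]
  [-8, 0, 6, 2, 6]
  [∞, ∞, 0, ∞, 7]
  [13, 15, 27, 0, 27]
  [∞, -5, ∞, -2, 0]
D(2):
  [0, ∞, 14, 10, 14]
  [-8, 0, 6, 2, 6]
  [∞, ∞, 0, ∞, 7]
  [7, 15, 21, 0, 21]
  [-13, -5, 1, -3, 0]
D(3):
  [0, ∞, 14, 10, 14]
  [-8, 0, 6, 2, 6]
  [∞, ∞, 0, ∞, 7]
  [7, 15, 21, 0, 21]
  [-13, -5, 1, -3, 0]
D(4):
  [0, 25, 14, 10, 14]
  [-8, 0, 6, 2, 6]
  [∞, ∞, 0, ∞, 7]
  [7, 15, 21, 0, 21]
  [-13, -5, 1, -3, 0]
D(5):
  [0, 9, 14, 10, 14]
  [-8, 0, 6, 2, 6]
  [-6, 2, 0, 4, 7]
  [7, 15, 21, 0, 21]
  [-13, -5, 1, -3, 0]
Answer: T*[4][1] = -5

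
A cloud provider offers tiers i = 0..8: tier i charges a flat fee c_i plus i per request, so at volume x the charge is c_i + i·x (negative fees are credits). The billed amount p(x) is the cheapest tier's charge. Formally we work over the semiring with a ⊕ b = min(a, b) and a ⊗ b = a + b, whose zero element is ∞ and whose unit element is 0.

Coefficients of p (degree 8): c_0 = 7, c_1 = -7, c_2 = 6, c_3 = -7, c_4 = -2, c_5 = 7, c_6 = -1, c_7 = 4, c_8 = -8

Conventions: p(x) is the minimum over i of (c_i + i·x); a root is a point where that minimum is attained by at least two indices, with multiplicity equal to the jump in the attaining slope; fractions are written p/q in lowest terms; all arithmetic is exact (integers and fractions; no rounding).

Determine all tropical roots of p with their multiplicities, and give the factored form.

hull edge (i=0, c=7) to (i=1, c=-7): slope -14, span 1
hull edge (i=1, c=-7) to (i=8, c=-8): slope -1/7, span 7
Factored form: p(x) = -8 ⊗ (x ⊕ 1/7) ⊗ (x ⊕ 1/7) ⊗ (x ⊕ 1/7) ⊗ (x ⊕ 1/7) ⊗ (x ⊕ 1/7) ⊗ (x ⊕ 1/7) ⊗ (x ⊕ 1/7) ⊗ (x ⊕ 14)
Answer: roots = 1/7 (mult 7), 14 (mult 1)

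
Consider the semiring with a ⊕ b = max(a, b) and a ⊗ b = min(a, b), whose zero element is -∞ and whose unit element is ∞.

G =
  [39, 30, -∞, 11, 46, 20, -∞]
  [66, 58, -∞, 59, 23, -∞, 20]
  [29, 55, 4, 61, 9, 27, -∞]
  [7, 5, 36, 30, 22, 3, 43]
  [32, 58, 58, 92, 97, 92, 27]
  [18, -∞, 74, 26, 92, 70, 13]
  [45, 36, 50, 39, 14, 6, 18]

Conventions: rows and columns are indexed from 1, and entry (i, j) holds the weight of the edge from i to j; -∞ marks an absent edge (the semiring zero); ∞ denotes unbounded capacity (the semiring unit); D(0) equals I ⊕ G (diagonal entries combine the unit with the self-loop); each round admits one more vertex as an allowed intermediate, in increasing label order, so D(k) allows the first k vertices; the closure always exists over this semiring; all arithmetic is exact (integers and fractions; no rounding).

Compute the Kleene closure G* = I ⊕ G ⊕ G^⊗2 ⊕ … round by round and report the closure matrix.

D(0):
  [∞, 30, -∞, 11, 46, 20, -∞]
  [66, ∞, -∞, 59, 23, -∞, 20]
  [29, 55, ∞, 61, 9, 27, -∞]
  [7, 5, 36, ∞, 22, 3, 43]
  [32, 58, 58, 92, ∞, 92, 27]
  [18, -∞, 74, 26, 92, ∞, 13]
  [45, 36, 50, 39, 14, 6, ∞]
D(1):
  [∞, 30, -∞, 11, 46, 20, -∞]
  [66, ∞, -∞, 59, 46, 20, 20]
  [29, 55, ∞, 61, 29, 27, -∞]
  [7, 7, 36, ∞, 22, 7, 43]
  [32, 58, 58, 92, ∞, 92, 27]
  [18, 18, 74, 26, 92, ∞, 13]
  [45, 36, 50, 39, 45, 20, ∞]
D(2):
  [∞, 30, -∞, 30, 46, 20, 20]
  [66, ∞, -∞, 59, 46, 20, 20]
  [55, 55, ∞, 61, 46, 27, 20]
  [7, 7, 36, ∞, 22, 7, 43]
  [58, 58, 58, 92, ∞, 92, 27]
  [18, 18, 74, 26, 92, ∞, 18]
  [45, 36, 50, 39, 45, 20, ∞]
D(3):
  [∞, 30, -∞, 30, 46, 20, 20]
  [66, ∞, -∞, 59, 46, 20, 20]
  [55, 55, ∞, 61, 46, 27, 20]
  [36, 36, 36, ∞, 36, 27, 43]
  [58, 58, 58, 92, ∞, 92, 27]
  [55, 55, 74, 61, 92, ∞, 20]
  [50, 50, 50, 50, 46, 27, ∞]
D(4):
  [∞, 30, 30, 30, 46, 27, 30]
  [66, ∞, 36, 59, 46, 27, 43]
  [55, 55, ∞, 61, 46, 27, 43]
  [36, 36, 36, ∞, 36, 27, 43]
  [58, 58, 58, 92, ∞, 92, 43]
  [55, 55, 74, 61, 92, ∞, 43]
  [50, 50, 50, 50, 46, 27, ∞]
D(5):
  [∞, 46, 46, 46, 46, 46, 43]
  [66, ∞, 46, 59, 46, 46, 43]
  [55, 55, ∞, 61, 46, 46, 43]
  [36, 36, 36, ∞, 36, 36, 43]
  [58, 58, 58, 92, ∞, 92, 43]
  [58, 58, 74, 92, 92, ∞, 43]
  [50, 50, 50, 50, 46, 46, ∞]
D(6):
  [∞, 46, 46, 46, 46, 46, 43]
  [66, ∞, 46, 59, 46, 46, 43]
  [55, 55, ∞, 61, 46, 46, 43]
  [36, 36, 36, ∞, 36, 36, 43]
  [58, 58, 74, 92, ∞, 92, 43]
  [58, 58, 74, 92, 92, ∞, 43]
  [50, 50, 50, 50, 46, 46, ∞]
D(7):
  [∞, 46, 46, 46, 46, 46, 43]
  [66, ∞, 46, 59, 46, 46, 43]
  [55, 55, ∞, 61, 46, 46, 43]
  [43, 43, 43, ∞, 43, 43, 43]
  [58, 58, 74, 92, ∞, 92, 43]
  [58, 58, 74, 92, 92, ∞, 43]
  [50, 50, 50, 50, 46, 46, ∞]
Answer: G* = [[∞, 46, 46, 46, 46, 46, 43], [66, ∞, 46, 59, 46, 46, 43], [55, 55, ∞, 61, 46, 46, 43], [43, 43, 43, ∞, 43, 43, 43], [58, 58, 74, 92, ∞, 92, 43], [58, 58, 74, 92, 92, ∞, 43], [50, 50, 50, 50, 46, 46, ∞]]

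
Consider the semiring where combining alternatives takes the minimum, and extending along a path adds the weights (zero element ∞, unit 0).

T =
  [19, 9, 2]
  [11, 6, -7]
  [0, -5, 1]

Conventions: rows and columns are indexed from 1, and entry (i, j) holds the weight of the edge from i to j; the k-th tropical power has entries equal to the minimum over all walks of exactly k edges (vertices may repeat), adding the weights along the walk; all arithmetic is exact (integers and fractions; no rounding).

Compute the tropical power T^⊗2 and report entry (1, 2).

T^⊗2:
  [2, -3, 2]
  [-7, -12, -6]
  [1, -4, -12]
Key observation: the optimum is the walk 1->3->2, with weight 2 + (-5) = -3.
Optimal value attained by: walk 1->3->2.
Answer: (T^⊗2)[1][2] = -3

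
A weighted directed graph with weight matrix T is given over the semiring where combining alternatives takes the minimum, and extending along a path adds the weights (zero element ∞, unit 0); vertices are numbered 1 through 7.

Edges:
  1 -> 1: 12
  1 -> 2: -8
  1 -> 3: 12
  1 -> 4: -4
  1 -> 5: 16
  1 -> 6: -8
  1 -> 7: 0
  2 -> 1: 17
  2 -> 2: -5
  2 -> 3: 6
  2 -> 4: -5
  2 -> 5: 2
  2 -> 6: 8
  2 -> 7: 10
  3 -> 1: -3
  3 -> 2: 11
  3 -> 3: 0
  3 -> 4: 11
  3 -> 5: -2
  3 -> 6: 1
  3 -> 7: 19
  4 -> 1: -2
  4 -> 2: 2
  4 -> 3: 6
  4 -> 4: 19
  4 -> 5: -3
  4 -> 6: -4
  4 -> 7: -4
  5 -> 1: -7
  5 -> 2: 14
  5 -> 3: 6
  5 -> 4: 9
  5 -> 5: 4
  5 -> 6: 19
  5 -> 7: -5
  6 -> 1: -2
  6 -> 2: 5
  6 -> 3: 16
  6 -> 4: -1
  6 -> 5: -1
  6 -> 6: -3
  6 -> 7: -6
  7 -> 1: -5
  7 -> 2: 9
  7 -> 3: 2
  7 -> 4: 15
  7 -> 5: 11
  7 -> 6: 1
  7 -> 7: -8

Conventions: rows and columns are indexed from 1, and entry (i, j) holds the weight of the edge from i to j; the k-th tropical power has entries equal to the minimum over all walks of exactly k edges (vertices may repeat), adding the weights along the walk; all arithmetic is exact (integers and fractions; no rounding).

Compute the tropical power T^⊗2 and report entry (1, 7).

T^⊗2:
  [-10, -13, -2, -13, -9, -11, -14]
  [-7, -10, 1, -10, -8, -9, -9]
  [-9, -11, 0, -7, -2, -11, -7]
  [-10, -10, -2, -6, -5, -10, -12]
  [-10, -15, -3, -11, 4, -15, -13]
  [-11, -10, -4, -6, -4, -10, -14]
  [-13, -13, -6, -9, 0, -13, -16]
Key observation: the optimum is the walk 1->6->7, with weight (-8) + (-6) = -14.
Optimal value attained by: walk 1->6->7.
Answer: (T^⊗2)[1][7] = -14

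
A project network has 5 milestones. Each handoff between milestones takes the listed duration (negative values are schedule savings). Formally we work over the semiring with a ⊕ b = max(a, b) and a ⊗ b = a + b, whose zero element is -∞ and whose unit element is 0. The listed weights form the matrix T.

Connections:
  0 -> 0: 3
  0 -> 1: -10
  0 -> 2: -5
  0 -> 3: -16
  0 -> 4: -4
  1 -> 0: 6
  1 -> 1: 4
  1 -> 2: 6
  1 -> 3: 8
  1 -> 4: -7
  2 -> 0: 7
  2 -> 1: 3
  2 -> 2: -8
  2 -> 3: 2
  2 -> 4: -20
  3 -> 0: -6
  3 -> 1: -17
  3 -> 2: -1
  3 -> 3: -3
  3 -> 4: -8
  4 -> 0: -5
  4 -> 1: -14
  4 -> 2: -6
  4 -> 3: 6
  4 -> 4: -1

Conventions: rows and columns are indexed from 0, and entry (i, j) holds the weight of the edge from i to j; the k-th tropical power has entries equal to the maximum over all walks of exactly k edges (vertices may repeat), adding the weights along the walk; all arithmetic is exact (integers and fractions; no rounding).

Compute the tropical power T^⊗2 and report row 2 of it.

T^⊗2:
  [6, -2, -2, 2, -1]
  [13, 9, 10, 12, 2]
  [10, 7, 9, 11, 3]
  [6, 2, -4, 1, -9]
  [1, -3, 5, 5, -2]
Answer: row 2 of T^⊗2 = [10, 7, 9, 11, 3]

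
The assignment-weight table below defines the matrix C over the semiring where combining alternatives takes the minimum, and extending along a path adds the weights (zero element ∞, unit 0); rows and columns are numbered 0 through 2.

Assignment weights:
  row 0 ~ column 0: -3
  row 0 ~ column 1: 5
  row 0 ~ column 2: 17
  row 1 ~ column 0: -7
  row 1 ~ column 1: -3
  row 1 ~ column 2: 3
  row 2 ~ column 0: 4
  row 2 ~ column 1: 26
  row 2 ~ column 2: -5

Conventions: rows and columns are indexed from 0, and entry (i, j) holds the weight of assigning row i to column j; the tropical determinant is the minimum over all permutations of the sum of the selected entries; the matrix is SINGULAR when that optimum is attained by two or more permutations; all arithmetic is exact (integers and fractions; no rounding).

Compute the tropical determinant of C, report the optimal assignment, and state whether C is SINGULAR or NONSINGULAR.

σ = (0, 1, 2): (-3) + (-3) + (-5) = -11
σ = (0, 2, 1): (-3) + 3 + 26 = 26
σ = (1, 0, 2): 5 + (-7) + (-5) = -7
σ = (1, 2, 0): 5 + 3 + 4 = 12
σ = (2, 0, 1): 17 + (-7) + 26 = 36
σ = (2, 1, 0): 17 + (-3) + 4 = 18
Optimal value attained by: σ = (0, 1, 2).
Answer: det⊕(C) = -11; verdict: NONSINGULAR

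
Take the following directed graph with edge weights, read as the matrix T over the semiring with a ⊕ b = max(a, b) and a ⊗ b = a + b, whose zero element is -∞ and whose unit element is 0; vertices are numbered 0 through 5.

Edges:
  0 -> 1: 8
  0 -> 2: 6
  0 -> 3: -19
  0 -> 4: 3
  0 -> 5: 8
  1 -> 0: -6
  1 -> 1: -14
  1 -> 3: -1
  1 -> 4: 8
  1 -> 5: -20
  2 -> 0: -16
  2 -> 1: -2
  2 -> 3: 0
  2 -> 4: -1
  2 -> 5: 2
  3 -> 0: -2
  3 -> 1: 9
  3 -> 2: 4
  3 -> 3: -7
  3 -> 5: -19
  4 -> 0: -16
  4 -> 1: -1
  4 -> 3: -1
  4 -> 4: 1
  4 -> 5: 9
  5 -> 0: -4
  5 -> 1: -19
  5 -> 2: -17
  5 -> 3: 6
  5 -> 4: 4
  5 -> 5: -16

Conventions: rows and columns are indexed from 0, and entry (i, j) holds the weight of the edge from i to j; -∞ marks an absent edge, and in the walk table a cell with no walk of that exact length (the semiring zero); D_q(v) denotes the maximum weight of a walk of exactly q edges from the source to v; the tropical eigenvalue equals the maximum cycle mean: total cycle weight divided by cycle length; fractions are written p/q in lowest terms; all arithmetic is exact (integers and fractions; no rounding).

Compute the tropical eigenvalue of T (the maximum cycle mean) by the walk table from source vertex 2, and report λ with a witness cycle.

q=0: [-∞, -∞, 0, -∞, -∞, -∞]
q=1: [-16, -2, -∞, 0, -1, 2]
q=2: [-2, 9, 4, 8, 6, 8]
q=3: [6, 17, 12, 14, 17, 15]
q=4: [12, 23, 18, 21, 25, 26]
q=5: [22, 30, 25, 32, 31, 34]
q=6: [30, 41, 36, 40, 38, 40]
Optimal cycle mean attained by: cycle 1->4->5->3->1, total 8 + 9 + 6 + 9, length 4.
Answer: λ = 8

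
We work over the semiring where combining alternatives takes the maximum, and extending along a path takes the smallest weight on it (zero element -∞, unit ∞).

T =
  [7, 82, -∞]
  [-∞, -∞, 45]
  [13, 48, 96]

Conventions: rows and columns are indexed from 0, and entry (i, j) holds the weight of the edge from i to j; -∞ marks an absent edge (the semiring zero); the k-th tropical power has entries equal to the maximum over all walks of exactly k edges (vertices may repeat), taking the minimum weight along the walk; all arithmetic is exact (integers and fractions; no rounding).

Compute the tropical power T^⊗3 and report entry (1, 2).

T^⊗2:
  [7, 7, 45]
  [13, 45, 45]
  [13, 48, 96]
T^⊗3:
  [13, 45, 45]
  [13, 45, 45]
  [13, 48, 96]
Key observation: the optimum is the walk 1->2->2->2, with weight 45 min 96 min 96 = 45.
Optimal value attained by: walk 1->2->2->2.
Answer: (T^⊗3)[1][2] = 45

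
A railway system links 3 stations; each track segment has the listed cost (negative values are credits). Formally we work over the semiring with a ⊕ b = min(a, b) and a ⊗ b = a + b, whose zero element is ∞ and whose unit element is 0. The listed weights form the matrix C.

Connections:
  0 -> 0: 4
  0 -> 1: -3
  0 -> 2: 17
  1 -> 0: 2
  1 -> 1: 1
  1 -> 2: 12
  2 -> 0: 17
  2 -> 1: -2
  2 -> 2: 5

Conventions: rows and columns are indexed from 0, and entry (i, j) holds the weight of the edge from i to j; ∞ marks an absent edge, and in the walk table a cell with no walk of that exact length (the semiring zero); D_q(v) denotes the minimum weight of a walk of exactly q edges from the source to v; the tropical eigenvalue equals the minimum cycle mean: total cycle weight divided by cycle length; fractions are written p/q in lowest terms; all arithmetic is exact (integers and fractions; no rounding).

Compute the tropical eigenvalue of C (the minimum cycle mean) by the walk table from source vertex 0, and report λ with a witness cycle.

q=0: [0, ∞, ∞]
q=1: [4, -3, 17]
q=2: [-1, -2, 9]
q=3: [0, -4, 10]
Optimal cycle mean attained by: cycle 0->1->0, total (-3) + 2, length 2.
Answer: λ = -1/2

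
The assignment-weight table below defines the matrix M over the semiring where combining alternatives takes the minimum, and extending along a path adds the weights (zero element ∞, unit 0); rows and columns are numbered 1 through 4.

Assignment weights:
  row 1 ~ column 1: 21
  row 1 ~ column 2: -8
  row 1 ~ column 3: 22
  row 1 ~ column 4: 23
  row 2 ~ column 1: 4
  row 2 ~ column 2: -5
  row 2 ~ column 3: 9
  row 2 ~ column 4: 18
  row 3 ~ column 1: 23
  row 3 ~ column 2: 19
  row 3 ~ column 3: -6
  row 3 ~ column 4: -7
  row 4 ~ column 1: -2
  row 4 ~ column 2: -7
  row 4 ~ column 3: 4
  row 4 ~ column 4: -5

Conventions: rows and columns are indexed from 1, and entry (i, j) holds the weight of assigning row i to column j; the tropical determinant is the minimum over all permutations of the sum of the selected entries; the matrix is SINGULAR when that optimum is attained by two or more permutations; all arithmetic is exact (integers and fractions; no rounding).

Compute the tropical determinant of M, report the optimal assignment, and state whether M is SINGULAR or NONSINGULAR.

σ = (1, 2, 3, 4): 21 + (-5) + (-6) + (-5) = 5
σ = (1, 2, 4, 3): 21 + (-5) + (-7) + 4 = 13
σ = (1, 3, 2, 4): 21 + 9 + 19 + (-5) = 44
σ = (1, 3, 4, 2): 21 + 9 + (-7) + (-7) = 16
σ = (1, 4, 2, 3): 21 + 18 + 19 + 4 = 62
σ = (1, 4, 3, 2): 21 + 18 + (-6) + (-7) = 26
σ = (2, 1, 3, 4): (-8) + 4 + (-6) + (-5) = -15
σ = (2, 1, 4, 3): (-8) + 4 + (-7) + 4 = -7
σ = (2, 3, 1, 4): (-8) + 9 + 23 + (-5) = 19
σ = (2, 3, 4, 1): (-8) + 9 + (-7) + (-2) = -8
σ = (2, 4, 1, 3): (-8) + 18 + 23 + 4 = 37
σ = (2, 4, 3, 1): (-8) + 18 + (-6) + (-2) = 2
σ = (3, 1, 2, 4): 22 + 4 + 19 + (-5) = 40
σ = (3, 1, 4, 2): 22 + 4 + (-7) + (-7) = 12
σ = (3, 2, 1, 4): 22 + (-5) + 23 + (-5) = 35
σ = (3, 2, 4, 1): 22 + (-5) + (-7) + (-2) = 8
σ = (3, 4, 1, 2): 22 + 18 + 23 + (-7) = 56
σ = (3, 4, 2, 1): 22 + 18 + 19 + (-2) = 57
σ = (4, 1, 2, 3): 23 + 4 + 19 + 4 = 50
σ = (4, 1, 3, 2): 23 + 4 + (-6) + (-7) = 14
σ = (4, 2, 1, 3): 23 + (-5) + 23 + 4 = 45
σ = (4, 2, 3, 1): 23 + (-5) + (-6) + (-2) = 10
σ = (4, 3, 1, 2): 23 + 9 + 23 + (-7) = 48
σ = (4, 3, 2, 1): 23 + 9 + 19 + (-2) = 49
Optimal value attained by: σ = (2, 1, 3, 4).
Answer: det⊕(M) = -15; verdict: NONSINGULAR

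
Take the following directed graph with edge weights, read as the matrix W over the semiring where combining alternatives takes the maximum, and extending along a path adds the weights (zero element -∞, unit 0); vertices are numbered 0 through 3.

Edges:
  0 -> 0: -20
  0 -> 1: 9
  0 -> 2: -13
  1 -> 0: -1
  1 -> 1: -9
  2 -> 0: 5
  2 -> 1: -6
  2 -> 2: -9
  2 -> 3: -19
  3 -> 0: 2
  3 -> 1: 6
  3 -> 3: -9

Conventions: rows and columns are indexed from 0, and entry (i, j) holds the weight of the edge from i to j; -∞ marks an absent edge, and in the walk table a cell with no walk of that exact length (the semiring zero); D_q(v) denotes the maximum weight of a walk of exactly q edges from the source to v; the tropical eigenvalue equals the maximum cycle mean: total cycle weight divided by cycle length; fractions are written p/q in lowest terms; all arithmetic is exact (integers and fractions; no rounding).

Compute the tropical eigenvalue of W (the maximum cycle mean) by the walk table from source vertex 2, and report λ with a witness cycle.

q=0: [-∞, -∞, 0, -∞]
q=1: [5, -6, -9, -19]
q=2: [-4, 14, -8, -28]
q=3: [13, 5, -17, -27]
q=4: [4, 22, 0, -36]
Optimal cycle mean attained by: cycle 0->1->0, total 9 + (-1), length 2.
Answer: λ = 4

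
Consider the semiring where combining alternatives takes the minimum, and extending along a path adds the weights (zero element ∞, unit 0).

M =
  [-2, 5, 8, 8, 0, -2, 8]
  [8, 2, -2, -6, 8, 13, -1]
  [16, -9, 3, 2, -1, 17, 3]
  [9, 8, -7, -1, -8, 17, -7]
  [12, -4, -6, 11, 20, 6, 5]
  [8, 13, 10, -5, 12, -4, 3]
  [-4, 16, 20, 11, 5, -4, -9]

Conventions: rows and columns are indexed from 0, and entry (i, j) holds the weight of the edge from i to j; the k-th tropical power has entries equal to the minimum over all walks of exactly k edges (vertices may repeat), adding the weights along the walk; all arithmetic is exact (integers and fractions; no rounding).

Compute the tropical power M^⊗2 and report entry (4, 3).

M^⊗2:
  [-4, -4, -6, -7, -2, -6, -1]
  [-5, -11, -13, -7, -14, -5, -13]
  [-1, -7, -11, -15, -6, -1, -10]
  [-11, -16, -14, -5, -9, -11, -16]
  [1, -15, -6, -10, -7, 1, -5]
  [-1, 1, -12, -9, -13, -8, -12]
  [-13, 1, -1, -9, -4, -13, -18]
Key observation: the optimum is the walk 4->1->3, with weight (-4) + (-6) = -10.
Optimal value attained by: walk 4->1->3.
Answer: (M^⊗2)[4][3] = -10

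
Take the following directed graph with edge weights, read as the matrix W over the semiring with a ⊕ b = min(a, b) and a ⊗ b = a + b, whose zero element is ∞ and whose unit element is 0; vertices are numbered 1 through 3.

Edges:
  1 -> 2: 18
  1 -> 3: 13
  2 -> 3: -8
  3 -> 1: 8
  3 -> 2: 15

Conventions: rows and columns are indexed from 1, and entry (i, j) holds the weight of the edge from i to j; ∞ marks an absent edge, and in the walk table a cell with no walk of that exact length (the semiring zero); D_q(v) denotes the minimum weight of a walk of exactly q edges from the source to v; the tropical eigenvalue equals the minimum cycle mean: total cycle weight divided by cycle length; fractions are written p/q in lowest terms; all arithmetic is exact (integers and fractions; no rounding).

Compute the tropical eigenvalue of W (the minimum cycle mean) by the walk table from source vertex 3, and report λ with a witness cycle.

q=0: [∞, ∞, 0]
q=1: [8, 15, ∞]
q=2: [∞, 26, 7]
q=3: [15, 22, 18]
Optimal cycle mean attained by: cycle 2->3->2, total (-8) + 15, length 2.
Answer: λ = 7/2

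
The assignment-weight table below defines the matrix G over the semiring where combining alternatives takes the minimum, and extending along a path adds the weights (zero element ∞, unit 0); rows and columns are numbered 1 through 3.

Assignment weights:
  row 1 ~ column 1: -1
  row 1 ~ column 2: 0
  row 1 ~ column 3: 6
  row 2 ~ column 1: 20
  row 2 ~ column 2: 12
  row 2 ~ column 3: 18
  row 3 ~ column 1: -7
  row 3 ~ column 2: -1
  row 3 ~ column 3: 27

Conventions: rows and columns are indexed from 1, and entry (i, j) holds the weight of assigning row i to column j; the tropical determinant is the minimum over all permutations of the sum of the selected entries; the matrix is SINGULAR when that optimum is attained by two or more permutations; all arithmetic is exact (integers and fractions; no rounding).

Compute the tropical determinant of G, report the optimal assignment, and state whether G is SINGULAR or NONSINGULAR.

σ = (1, 2, 3): (-1) + 12 + 27 = 38
σ = (1, 3, 2): (-1) + 18 + (-1) = 16
σ = (2, 1, 3): 0 + 20 + 27 = 47
σ = (2, 3, 1): 0 + 18 + (-7) = 11
σ = (3, 1, 2): 6 + 20 + (-1) = 25
σ = (3, 2, 1): 6 + 12 + (-7) = 11
Optimal value attained by: σ = (2, 3, 1).
Answer: det⊕(G) = 11; verdict: SINGULAR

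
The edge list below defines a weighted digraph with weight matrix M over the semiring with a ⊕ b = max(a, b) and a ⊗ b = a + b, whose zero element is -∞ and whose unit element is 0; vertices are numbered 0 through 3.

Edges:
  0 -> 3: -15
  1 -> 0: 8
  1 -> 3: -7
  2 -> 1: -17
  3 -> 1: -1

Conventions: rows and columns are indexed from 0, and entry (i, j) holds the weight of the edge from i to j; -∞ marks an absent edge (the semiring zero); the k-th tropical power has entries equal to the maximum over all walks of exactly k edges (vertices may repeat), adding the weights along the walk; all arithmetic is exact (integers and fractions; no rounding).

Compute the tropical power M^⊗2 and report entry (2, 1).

M^⊗2:
  [-∞, -16, -∞, -∞]
  [-∞, -8, -∞, -7]
  [-9, -∞, -∞, -24]
  [7, -∞, -∞, -8]
Key observation: no walk of exactly 2 edges connects these vertices, so the entry is the semiring zero.
Answer: (M^⊗2)[2][1] = -∞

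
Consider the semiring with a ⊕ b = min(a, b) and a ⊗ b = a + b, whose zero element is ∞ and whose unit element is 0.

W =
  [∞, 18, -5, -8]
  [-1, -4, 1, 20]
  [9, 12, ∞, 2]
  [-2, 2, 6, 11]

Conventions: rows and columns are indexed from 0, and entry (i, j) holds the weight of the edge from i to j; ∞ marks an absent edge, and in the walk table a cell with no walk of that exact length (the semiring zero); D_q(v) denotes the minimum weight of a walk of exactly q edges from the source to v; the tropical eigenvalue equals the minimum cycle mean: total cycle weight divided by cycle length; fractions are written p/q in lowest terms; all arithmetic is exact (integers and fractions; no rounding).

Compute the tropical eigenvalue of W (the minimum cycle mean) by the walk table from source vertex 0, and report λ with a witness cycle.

q=0: [0, ∞, ∞, ∞]
q=1: [∞, 18, -5, -8]
q=2: [-10, -6, -2, -3]
q=3: [-7, -10, -15, -18]
q=4: [-20, -16, -12, -15]
Optimal cycle mean attained by: cycle 0->3->0, total (-8) + (-2), length 2.
Answer: λ = -5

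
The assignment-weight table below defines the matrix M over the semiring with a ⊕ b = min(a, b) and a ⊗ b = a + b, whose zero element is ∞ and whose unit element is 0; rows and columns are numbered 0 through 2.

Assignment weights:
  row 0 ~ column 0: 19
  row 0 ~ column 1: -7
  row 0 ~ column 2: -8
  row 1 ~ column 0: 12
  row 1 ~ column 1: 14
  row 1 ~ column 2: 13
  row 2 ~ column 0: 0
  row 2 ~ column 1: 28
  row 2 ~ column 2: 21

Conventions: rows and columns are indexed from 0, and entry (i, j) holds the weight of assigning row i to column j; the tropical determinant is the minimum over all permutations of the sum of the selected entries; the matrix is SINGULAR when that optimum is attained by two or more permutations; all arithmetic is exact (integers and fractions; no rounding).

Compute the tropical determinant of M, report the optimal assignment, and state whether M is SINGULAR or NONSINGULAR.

σ = (0, 1, 2): 19 + 14 + 21 = 54
σ = (0, 2, 1): 19 + 13 + 28 = 60
σ = (1, 0, 2): (-7) + 12 + 21 = 26
σ = (1, 2, 0): (-7) + 13 + 0 = 6
σ = (2, 0, 1): (-8) + 12 + 28 = 32
σ = (2, 1, 0): (-8) + 14 + 0 = 6
Optimal value attained by: σ = (1, 2, 0).
Answer: det⊕(M) = 6; verdict: SINGULAR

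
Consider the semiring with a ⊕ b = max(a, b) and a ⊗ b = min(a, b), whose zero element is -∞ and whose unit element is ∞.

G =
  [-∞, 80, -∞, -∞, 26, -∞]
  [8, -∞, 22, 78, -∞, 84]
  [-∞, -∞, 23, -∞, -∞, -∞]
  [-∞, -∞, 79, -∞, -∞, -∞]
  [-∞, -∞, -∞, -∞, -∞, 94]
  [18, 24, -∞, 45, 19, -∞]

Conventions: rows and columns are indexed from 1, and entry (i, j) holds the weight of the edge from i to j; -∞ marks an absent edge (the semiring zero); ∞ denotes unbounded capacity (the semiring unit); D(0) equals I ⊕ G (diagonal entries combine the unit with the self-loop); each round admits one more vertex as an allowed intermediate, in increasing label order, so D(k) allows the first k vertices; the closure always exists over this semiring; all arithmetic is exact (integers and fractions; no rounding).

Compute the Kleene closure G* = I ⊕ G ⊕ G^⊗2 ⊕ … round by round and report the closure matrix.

D(0):
  [∞, 80, -∞, -∞, 26, -∞]
  [8, ∞, 22, 78, -∞, 84]
  [-∞, -∞, ∞, -∞, -∞, -∞]
  [-∞, -∞, 79, ∞, -∞, -∞]
  [-∞, -∞, -∞, -∞, ∞, 94]
  [18, 24, -∞, 45, 19, ∞]
D(1):
  [∞, 80, -∞, -∞, 26, -∞]
  [8, ∞, 22, 78, 8, 84]
  [-∞, -∞, ∞, -∞, -∞, -∞]
  [-∞, -∞, 79, ∞, -∞, -∞]
  [-∞, -∞, -∞, -∞, ∞, 94]
  [18, 24, -∞, 45, 19, ∞]
D(2):
  [∞, 80, 22, 78, 26, 80]
  [8, ∞, 22, 78, 8, 84]
  [-∞, -∞, ∞, -∞, -∞, -∞]
  [-∞, -∞, 79, ∞, -∞, -∞]
  [-∞, -∞, -∞, -∞, ∞, 94]
  [18, 24, 22, 45, 19, ∞]
D(3):
  [∞, 80, 22, 78, 26, 80]
  [8, ∞, 22, 78, 8, 84]
  [-∞, -∞, ∞, -∞, -∞, -∞]
  [-∞, -∞, 79, ∞, -∞, -∞]
  [-∞, -∞, -∞, -∞, ∞, 94]
  [18, 24, 22, 45, 19, ∞]
D(4):
  [∞, 80, 78, 78, 26, 80]
  [8, ∞, 78, 78, 8, 84]
  [-∞, -∞, ∞, -∞, -∞, -∞]
  [-∞, -∞, 79, ∞, -∞, -∞]
  [-∞, -∞, -∞, -∞, ∞, 94]
  [18, 24, 45, 45, 19, ∞]
D(5):
  [∞, 80, 78, 78, 26, 80]
  [8, ∞, 78, 78, 8, 84]
  [-∞, -∞, ∞, -∞, -∞, -∞]
  [-∞, -∞, 79, ∞, -∞, -∞]
  [-∞, -∞, -∞, -∞, ∞, 94]
  [18, 24, 45, 45, 19, ∞]
D(6):
  [∞, 80, 78, 78, 26, 80]
  [18, ∞, 78, 78, 19, 84]
  [-∞, -∞, ∞, -∞, -∞, -∞]
  [-∞, -∞, 79, ∞, -∞, -∞]
  [18, 24, 45, 45, ∞, 94]
  [18, 24, 45, 45, 19, ∞]
Answer: G* = [[∞, 80, 78, 78, 26, 80], [18, ∞, 78, 78, 19, 84], [-∞, -∞, ∞, -∞, -∞, -∞], [-∞, -∞, 79, ∞, -∞, -∞], [18, 24, 45, 45, ∞, 94], [18, 24, 45, 45, 19, ∞]]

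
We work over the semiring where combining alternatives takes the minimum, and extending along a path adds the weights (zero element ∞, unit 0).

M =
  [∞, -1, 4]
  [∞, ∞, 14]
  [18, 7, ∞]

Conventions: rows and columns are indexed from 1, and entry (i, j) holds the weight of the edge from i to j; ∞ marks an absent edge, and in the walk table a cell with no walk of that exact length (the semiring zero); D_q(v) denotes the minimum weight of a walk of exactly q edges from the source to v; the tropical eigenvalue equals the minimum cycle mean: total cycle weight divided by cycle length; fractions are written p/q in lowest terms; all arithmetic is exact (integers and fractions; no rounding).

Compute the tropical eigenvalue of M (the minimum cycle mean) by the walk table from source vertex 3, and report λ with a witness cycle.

q=0: [∞, ∞, 0]
q=1: [18, 7, ∞]
q=2: [∞, 17, 21]
q=3: [39, 28, 31]
Optimal cycle mean attained by: cycle 1->2->3->1, total (-1) + 14 + 18, length 3.
Answer: λ = 31/3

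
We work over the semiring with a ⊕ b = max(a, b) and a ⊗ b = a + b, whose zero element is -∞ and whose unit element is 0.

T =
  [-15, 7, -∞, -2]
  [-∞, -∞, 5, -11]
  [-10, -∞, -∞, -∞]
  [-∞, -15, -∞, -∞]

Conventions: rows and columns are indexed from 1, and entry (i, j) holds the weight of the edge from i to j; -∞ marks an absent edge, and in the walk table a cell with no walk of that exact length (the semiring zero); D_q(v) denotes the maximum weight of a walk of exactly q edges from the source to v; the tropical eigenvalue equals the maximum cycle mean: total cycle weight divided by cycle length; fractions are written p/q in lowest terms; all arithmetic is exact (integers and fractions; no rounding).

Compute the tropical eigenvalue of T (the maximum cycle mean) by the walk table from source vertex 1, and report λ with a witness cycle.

q=0: [0, -∞, -∞, -∞]
q=1: [-15, 7, -∞, -2]
q=2: [-30, -8, 12, -4]
q=3: [2, -19, -3, -19]
q=4: [-13, 9, -14, 0]
Optimal cycle mean attained by: cycle 1->2->3->1, total 7 + 5 + (-10), length 3.
Answer: λ = 2/3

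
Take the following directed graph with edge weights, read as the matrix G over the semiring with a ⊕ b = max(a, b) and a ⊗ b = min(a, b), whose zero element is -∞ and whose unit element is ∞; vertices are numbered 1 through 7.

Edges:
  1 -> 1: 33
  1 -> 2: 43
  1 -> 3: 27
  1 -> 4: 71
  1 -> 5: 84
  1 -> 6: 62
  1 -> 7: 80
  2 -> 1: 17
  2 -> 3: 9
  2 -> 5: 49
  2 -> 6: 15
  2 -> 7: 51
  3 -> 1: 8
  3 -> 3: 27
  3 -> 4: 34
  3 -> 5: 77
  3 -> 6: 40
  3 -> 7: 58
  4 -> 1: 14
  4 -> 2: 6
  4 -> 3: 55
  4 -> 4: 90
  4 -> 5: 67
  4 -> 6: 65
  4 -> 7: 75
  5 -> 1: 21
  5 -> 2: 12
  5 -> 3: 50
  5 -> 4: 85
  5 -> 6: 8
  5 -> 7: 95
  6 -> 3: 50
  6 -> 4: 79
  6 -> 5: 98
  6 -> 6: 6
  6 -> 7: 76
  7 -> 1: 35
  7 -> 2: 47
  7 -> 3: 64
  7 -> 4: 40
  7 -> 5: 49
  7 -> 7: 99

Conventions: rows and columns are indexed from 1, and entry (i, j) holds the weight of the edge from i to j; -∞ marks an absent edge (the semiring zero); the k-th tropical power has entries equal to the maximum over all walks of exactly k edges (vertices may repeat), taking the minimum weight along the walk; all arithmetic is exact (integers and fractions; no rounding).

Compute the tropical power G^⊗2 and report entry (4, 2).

G^⊗2:
  [35, 47, 64, 84, 67, 65, 84]
  [35, 47, 51, 49, 49, 17, 51]
  [35, 47, 58, 77, 49, 34, 77]
  [35, 47, 64, 90, 67, 65, 75]
  [35, 47, 64, 85, 67, 65, 95]
  [35, 47, 64, 85, 67, 65, 95]
  [35, 47, 64, 49, 64, 40, 99]
Key observation: the optimum is the walk 4->7->2, with weight 75 min 47 = 47.
Optimal value attained by: walk 4->7->2.
Answer: (G^⊗2)[4][2] = 47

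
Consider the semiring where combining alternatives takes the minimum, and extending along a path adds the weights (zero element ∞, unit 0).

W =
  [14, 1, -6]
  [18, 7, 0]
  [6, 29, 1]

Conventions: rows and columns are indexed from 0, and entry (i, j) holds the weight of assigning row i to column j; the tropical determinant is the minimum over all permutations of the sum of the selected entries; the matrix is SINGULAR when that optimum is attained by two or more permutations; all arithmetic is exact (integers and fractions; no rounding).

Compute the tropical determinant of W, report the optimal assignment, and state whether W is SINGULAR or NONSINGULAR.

σ = (0, 1, 2): 14 + 7 + 1 = 22
σ = (0, 2, 1): 14 + 0 + 29 = 43
σ = (1, 0, 2): 1 + 18 + 1 = 20
σ = (1, 2, 0): 1 + 0 + 6 = 7
σ = (2, 0, 1): (-6) + 18 + 29 = 41
σ = (2, 1, 0): (-6) + 7 + 6 = 7
Optimal value attained by: σ = (1, 2, 0).
Answer: det⊕(W) = 7; verdict: SINGULAR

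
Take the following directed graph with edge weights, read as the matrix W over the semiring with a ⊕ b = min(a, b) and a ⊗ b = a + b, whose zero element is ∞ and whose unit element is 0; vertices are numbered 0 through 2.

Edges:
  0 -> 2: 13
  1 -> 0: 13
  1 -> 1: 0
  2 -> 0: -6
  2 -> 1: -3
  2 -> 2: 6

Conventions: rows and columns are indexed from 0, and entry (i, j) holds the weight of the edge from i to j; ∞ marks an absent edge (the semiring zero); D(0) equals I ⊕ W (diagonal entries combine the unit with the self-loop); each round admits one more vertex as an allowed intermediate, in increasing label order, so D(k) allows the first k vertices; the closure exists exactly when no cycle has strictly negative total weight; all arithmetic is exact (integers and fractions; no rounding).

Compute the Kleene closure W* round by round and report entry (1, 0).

D(0):
  [0, ∞, 13]
  [13, 0, ∞]
  [-6, -3, 0]
D(1):
  [0, ∞, 13]
  [13, 0, 26]
  [-6, -3, 0]
D(2):
  [0, ∞, 13]
  [13, 0, 26]
  [-6, -3, 0]
D(3):
  [0, 10, 13]
  [13, 0, 26]
  [-6, -3, 0]
Answer: W*[1][0] = 13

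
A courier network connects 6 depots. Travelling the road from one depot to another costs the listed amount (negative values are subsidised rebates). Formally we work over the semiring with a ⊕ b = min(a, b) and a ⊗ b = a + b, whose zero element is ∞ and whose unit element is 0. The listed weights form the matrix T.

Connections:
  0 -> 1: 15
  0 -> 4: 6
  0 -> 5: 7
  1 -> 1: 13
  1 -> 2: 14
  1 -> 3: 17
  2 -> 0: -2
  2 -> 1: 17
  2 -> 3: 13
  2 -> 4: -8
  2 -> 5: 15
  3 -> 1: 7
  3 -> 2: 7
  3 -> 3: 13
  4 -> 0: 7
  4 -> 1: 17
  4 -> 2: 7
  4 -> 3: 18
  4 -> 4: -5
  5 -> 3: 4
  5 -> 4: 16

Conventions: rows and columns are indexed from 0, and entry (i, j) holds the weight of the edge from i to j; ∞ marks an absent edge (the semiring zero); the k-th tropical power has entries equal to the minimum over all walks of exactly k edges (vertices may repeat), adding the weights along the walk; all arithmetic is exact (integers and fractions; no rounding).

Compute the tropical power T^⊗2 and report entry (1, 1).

T^⊗2:
  [13, 23, 13, 11, 1, ∞]
  [12, 24, 24, 27, 6, 29]
  [-1, 9, -1, 10, -13, 5]
  [5, 20, 20, 20, -1, 22]
  [2, 12, 2, 13, -10, 14]
  [23, 11, 11, 17, 11, ∞]
Key observation: the optimum is the walk 1->3->1, with weight 17 + 7 = 24.
Optimal value attained by: walk 1->3->1.
Answer: (T^⊗2)[1][1] = 24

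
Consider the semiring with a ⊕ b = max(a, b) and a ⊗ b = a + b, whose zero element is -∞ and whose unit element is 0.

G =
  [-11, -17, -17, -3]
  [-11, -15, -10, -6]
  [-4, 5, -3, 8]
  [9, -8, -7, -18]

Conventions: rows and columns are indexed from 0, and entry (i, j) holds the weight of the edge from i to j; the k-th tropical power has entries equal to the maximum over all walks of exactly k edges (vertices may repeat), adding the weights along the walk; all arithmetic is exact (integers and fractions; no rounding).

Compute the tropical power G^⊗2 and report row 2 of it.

G^⊗2:
  [6, -11, -10, -9]
  [3, -5, -13, -2]
  [17, 2, 1, 5]
  [-2, -2, -8, 6]
Answer: row 2 of G^⊗2 = [17, 2, 1, 5]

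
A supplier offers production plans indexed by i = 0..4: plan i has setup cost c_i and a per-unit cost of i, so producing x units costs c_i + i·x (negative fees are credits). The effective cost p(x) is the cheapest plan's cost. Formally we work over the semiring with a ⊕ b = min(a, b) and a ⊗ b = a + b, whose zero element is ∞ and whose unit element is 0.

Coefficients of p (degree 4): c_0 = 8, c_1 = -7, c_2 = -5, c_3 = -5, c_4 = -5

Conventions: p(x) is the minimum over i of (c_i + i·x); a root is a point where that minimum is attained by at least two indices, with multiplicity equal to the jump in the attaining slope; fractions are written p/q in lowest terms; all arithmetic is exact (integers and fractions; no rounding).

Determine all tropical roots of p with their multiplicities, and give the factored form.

hull edge (i=0, c=8) to (i=1, c=-7): slope -15, span 1
hull edge (i=1, c=-7) to (i=4, c=-5): slope 2/3, span 3
Factored form: p(x) = -5 ⊗ (x ⊕ (-2/3)) ⊗ (x ⊕ (-2/3)) ⊗ (x ⊕ (-2/3)) ⊗ (x ⊕ 15)
Answer: roots = -2/3 (mult 3), 15 (mult 1)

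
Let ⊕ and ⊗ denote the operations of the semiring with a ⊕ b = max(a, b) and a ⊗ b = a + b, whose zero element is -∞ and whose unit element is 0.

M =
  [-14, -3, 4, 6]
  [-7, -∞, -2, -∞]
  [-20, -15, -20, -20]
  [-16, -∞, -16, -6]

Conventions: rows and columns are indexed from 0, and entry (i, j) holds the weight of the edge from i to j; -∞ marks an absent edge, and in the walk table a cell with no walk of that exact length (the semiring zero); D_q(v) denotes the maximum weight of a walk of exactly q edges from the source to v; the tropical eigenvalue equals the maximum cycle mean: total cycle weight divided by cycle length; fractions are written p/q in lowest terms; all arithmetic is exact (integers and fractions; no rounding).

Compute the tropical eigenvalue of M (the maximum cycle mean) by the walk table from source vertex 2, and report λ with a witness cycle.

q=0: [-∞, -∞, 0, -∞]
q=1: [-20, -15, -20, -20]
q=2: [-22, -23, -16, -14]
q=3: [-30, -25, -18, -16]
q=4: [-32, -33, -26, -22]
Optimal cycle mean attained by: cycle 0->1->0, total (-3) + (-7), length 2.
Answer: λ = -5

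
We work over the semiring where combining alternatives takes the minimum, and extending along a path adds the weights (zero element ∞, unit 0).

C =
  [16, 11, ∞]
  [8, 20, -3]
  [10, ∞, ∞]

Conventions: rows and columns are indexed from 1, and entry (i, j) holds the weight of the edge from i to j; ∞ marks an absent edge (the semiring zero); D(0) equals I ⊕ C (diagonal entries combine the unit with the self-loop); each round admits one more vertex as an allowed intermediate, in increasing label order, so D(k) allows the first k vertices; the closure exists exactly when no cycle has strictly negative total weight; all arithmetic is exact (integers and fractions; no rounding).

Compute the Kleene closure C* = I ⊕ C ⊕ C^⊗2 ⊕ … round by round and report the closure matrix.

D(0):
  [0, 11, ∞]
  [8, 0, -3]
  [10, ∞, 0]
D(1):
  [0, 11, ∞]
  [8, 0, -3]
  [10, 21, 0]
D(2):
  [0, 11, 8]
  [8, 0, -3]
  [10, 21, 0]
D(3):
  [0, 11, 8]
  [7, 0, -3]
  [10, 21, 0]
Answer: C* = [[0, 11, 8], [7, 0, -3], [10, 21, 0]]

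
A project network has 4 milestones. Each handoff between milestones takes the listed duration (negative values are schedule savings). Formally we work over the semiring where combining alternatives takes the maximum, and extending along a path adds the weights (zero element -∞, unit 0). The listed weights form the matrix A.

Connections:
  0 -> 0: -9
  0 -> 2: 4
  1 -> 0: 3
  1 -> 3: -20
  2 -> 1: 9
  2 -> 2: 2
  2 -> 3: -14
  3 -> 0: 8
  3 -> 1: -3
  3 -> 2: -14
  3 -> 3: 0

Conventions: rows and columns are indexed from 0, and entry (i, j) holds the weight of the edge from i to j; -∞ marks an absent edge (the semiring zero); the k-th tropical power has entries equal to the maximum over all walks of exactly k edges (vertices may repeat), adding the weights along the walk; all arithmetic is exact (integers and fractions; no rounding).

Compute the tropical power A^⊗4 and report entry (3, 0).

A^⊗2:
  [-18, 13, 6, -10]
  [-6, -23, 7, -20]
  [12, 11, 4, -11]
  [8, -3, 12, 0]
A^⊗3:
  [16, 15, 8, -7]
  [-12, 16, 9, -7]
  [14, 13, 16, -9]
  [8, 21, 14, 0]
A^⊗4:
  [18, 17, 20, -5]
  [19, 18, 11, -4]
  [16, 25, 18, 2]
  [24, 23, 16, 1]
Key observation: the optimum is the walk 3->0->2->1->0, with weight 8 + 4 + 9 + 3 = 24.
Optimal value attained by: walk 3->0->2->1->0.
Answer: (A^⊗4)[3][0] = 24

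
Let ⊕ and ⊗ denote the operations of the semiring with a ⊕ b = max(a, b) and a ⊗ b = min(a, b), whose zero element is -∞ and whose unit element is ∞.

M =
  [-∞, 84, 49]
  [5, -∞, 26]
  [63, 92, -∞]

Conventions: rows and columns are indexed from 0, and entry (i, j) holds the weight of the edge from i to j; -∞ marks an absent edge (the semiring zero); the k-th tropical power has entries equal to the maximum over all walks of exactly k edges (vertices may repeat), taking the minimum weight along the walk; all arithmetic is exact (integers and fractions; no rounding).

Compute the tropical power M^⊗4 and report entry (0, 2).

M^⊗2:
  [49, 49, 26]
  [26, 26, 5]
  [5, 63, 49]
M^⊗3:
  [26, 49, 49]
  [5, 26, 26]
  [49, 49, 26]
M^⊗4:
  [49, 49, 26]
  [26, 26, 26]
  [26, 49, 49]
Key observation: the optimum is the walk 0->1->2->0->2, with weight 84 min 26 min 63 min 49 = 26.
Optimal value attained by: walk 0->1->2->0->2.
Answer: (M^⊗4)[0][2] = 26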